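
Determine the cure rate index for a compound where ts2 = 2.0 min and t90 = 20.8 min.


CRI = 100 / (t90 - ts2)
= 100 / (20.8 - 2.0)
= 100 / 18.8
= 5.32 min^-1

5.32 min^-1


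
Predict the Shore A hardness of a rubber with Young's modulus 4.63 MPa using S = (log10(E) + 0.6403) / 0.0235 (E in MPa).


log10(E) = 0.0235*S - 0.6403  =>  S = (log10(E) + 0.6403) / 0.0235
log10(4.63) = 0.665581
S = (0.665581 + 0.6403) / 0.0235 = 1.305881 / 0.0235
S = 55.6

Shore A = 55.6


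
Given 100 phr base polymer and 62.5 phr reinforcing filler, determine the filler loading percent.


Filler % = filler / (rubber + filler) * 100
= 62.5 / (100 + 62.5) * 100
= 62.5 / 162.5 * 100
= 38.46%

38.46%


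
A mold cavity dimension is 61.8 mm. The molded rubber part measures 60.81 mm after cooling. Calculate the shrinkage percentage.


Shrinkage = (mold - part) / mold * 100
= (61.8 - 60.81) / 61.8 * 100
= 0.99 / 61.8 * 100
= 1.6%

1.6%


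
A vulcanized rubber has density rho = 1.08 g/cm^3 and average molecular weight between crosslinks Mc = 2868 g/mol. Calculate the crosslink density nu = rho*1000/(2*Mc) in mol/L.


nu = rho * 1000 / (2 * Mc)
nu = 1.08 * 1000 / (2 * 2868)
nu = 1080.0 / 5736
nu = 0.1883 mol/L

0.1883 mol/L


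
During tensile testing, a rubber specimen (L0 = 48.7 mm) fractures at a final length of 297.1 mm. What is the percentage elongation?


Elongation = (Lf - L0) / L0 * 100
= (297.1 - 48.7) / 48.7 * 100
= 248.4 / 48.7 * 100
= 510.1%

510.1%


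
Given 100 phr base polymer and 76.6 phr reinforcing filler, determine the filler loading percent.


Filler % = filler / (rubber + filler) * 100
= 76.6 / (100 + 76.6) * 100
= 76.6 / 176.6 * 100
= 43.37%

43.37%


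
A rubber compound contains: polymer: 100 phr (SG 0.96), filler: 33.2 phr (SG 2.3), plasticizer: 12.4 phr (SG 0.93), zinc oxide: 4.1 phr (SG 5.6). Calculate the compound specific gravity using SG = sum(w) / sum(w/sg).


Sum of weights = 149.7
Volume contributions:
  polymer: 100/0.96 = 104.1667
  filler: 33.2/2.3 = 14.4348
  plasticizer: 12.4/0.93 = 13.3333
  zinc oxide: 4.1/5.6 = 0.7321
Sum of volumes = 132.6669
SG = 149.7 / 132.6669 = 1.128

SG = 1.128


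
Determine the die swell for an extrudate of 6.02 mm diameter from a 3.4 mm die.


Die swell ratio = D_extrudate / D_die
= 6.02 / 3.4
= 1.771

Die swell = 1.771


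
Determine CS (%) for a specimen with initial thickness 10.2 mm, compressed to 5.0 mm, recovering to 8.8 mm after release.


CS = (t0 - recovered) / (t0 - ts) * 100
= (10.2 - 8.8) / (10.2 - 5.0) * 100
= 1.4 / 5.2 * 100
= 26.9%

26.9%


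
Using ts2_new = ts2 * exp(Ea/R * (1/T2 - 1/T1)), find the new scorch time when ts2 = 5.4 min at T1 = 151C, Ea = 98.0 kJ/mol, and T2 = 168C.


Convert temperatures: T1 = 151 + 273.15 = 424.15 K, T2 = 168 + 273.15 = 441.15 K
ts2_new = 5.4 * exp(98000 / 8.314 * (1/441.15 - 1/424.15))
1/T2 - 1/T1 = -9.0854e-05
ts2_new = 1.85 min

1.85 min


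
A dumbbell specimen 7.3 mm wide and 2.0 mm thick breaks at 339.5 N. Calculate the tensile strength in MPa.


Area = width * thickness = 7.3 * 2.0 = 14.6 mm^2
TS = force / area = 339.5 / 14.6 = 23.25 MPa

23.25 MPa


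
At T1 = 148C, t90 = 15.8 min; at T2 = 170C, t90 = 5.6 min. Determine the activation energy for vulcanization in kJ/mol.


T1 = 421.15 K, T2 = 443.15 K
1/T1 - 1/T2 = 1.1788e-04
ln(t1/t2) = ln(15.8/5.6) = 1.0372
Ea = 8.314 * 1.0372 / 1.1788e-04 = 73156.9438 J/mol
Ea = 73.16 kJ/mol

73.16 kJ/mol


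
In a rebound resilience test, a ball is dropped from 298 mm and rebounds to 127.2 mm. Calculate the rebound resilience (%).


Resilience = h_rebound / h_drop * 100
= 127.2 / 298 * 100
= 42.7%

42.7%


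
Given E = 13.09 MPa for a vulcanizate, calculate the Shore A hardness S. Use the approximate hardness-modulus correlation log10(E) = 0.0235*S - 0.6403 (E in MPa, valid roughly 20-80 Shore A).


log10(E) = 0.0235*S - 0.6403  =>  S = (log10(E) + 0.6403) / 0.0235
log10(13.09) = 1.116940
S = (1.116940 + 0.6403) / 0.0235 = 1.757240 / 0.0235
S = 74.8

Shore A = 74.8


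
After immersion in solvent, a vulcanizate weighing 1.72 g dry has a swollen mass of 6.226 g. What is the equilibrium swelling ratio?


Q = W_swollen / W_dry
Q = 6.226 / 1.72
Q = 3.62

Q = 3.62


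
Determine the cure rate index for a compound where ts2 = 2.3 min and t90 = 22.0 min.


CRI = 100 / (t90 - ts2)
= 100 / (22.0 - 2.3)
= 100 / 19.7
= 5.08 min^-1

5.08 min^-1


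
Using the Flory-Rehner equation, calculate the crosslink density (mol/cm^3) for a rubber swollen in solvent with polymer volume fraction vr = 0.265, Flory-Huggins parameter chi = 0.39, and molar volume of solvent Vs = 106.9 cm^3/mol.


ln(1 - vr) = ln(1 - 0.265) = -0.3079
Numerator = -((-0.3079) + 0.265 + 0.39 * 0.265^2) = 0.0155
Denominator = 106.9 * (0.265^(1/3) - 0.265/2) = 54.4993
nu = 0.0155 / 54.4993 = 2.8435e-04 mol/cm^3

2.8435e-04 mol/cm^3


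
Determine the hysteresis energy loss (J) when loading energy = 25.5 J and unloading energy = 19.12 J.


Hysteresis loss = loading - unloading
= 25.5 - 19.12
= 6.38 J

6.38 J


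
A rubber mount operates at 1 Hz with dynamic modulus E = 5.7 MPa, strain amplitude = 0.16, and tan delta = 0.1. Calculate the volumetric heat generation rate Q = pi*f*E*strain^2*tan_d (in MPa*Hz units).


Q = pi * f * E * strain^2 * tan_d
= pi * 1 * 5.7 * 0.16^2 * 0.1
= pi * 1 * 5.7 * 0.0256 * 0.1
= 0.0458

Q = 0.0458


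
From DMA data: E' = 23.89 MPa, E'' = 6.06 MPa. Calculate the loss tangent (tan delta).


tan delta = E'' / E'
= 6.06 / 23.89
= 0.2537

tan delta = 0.2537


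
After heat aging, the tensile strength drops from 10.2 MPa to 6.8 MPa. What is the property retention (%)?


Retention = aged / original * 100
= 6.8 / 10.2 * 100
= 66.7%

66.7%


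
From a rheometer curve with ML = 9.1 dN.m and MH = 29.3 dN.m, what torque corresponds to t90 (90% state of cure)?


M90 = ML + 0.9 * (MH - ML)
M90 = 9.1 + 0.9 * (29.3 - 9.1)
M90 = 9.1 + 0.9 * 20.2
M90 = 27.28 dN.m

27.28 dN.m


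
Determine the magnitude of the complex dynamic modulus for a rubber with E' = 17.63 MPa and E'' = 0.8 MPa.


|E*| = sqrt(E'^2 + E''^2)
= sqrt(17.63^2 + 0.8^2)
= sqrt(310.8169 + 0.6400)
= 17.648 MPa

17.648 MPa


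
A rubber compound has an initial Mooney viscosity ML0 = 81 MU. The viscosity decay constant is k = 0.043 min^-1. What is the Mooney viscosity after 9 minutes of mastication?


ML = ML0 * exp(-k * t)
ML = 81 * exp(-0.043 * 9)
ML = 81 * 0.6791
ML = 55.01 MU

55.01 MU


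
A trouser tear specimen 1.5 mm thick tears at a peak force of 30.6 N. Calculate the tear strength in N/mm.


Tear strength = force / thickness
= 30.6 / 1.5
= 20.4 N/mm

20.4 N/mm


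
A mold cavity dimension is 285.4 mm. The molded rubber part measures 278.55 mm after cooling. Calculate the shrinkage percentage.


Shrinkage = (mold - part) / mold * 100
= (285.4 - 278.55) / 285.4 * 100
= 6.85 / 285.4 * 100
= 2.4%

2.4%


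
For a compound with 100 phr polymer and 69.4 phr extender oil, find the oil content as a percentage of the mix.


Oil % = oil / (100 + oil) * 100
= 69.4 / (100 + 69.4) * 100
= 69.4 / 169.4 * 100
= 40.97%

40.97%


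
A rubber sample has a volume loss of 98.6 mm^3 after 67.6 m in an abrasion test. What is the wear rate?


Rate = volume_loss / distance
= 98.6 / 67.6
= 1.459 mm^3/m

1.459 mm^3/m


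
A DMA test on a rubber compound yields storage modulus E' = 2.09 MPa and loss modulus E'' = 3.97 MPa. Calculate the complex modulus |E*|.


|E*| = sqrt(E'^2 + E''^2)
= sqrt(2.09^2 + 3.97^2)
= sqrt(4.3681 + 15.7609)
= 4.487 MPa

4.487 MPa


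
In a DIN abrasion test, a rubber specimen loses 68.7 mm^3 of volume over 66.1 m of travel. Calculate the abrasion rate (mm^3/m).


Rate = volume_loss / distance
= 68.7 / 66.1
= 1.039 mm^3/m

1.039 mm^3/m


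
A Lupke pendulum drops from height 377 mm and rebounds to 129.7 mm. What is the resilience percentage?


Resilience = h_rebound / h_drop * 100
= 129.7 / 377 * 100
= 34.4%

34.4%


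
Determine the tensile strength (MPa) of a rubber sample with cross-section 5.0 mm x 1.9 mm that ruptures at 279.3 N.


Area = width * thickness = 5.0 * 1.9 = 9.5 mm^2
TS = force / area = 279.3 / 9.5 = 29.4 MPa

29.4 MPa


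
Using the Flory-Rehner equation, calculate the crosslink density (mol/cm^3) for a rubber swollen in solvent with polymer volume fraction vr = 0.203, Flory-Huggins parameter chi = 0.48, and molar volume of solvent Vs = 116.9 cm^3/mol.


ln(1 - vr) = ln(1 - 0.203) = -0.2269
Numerator = -((-0.2269) + 0.203 + 0.48 * 0.203^2) = 0.0041
Denominator = 116.9 * (0.203^(1/3) - 0.203/2) = 56.8383
nu = 0.0041 / 56.8383 = 7.2491e-05 mol/cm^3

7.2491e-05 mol/cm^3


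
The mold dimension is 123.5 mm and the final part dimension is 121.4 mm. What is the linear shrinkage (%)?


Shrinkage = (mold - part) / mold * 100
= (123.5 - 121.4) / 123.5 * 100
= 2.1 / 123.5 * 100
= 1.7%

1.7%


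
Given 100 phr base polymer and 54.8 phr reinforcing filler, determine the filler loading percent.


Filler % = filler / (rubber + filler) * 100
= 54.8 / (100 + 54.8) * 100
= 54.8 / 154.8 * 100
= 35.4%

35.4%


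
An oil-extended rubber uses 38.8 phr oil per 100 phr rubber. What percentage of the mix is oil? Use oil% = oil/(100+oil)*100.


Oil % = oil / (100 + oil) * 100
= 38.8 / (100 + 38.8) * 100
= 38.8 / 138.8 * 100
= 27.95%

27.95%


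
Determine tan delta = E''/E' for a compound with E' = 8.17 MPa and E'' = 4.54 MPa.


tan delta = E'' / E'
= 4.54 / 8.17
= 0.5557

tan delta = 0.5557


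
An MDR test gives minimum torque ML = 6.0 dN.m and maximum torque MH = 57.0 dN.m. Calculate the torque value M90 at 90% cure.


M90 = ML + 0.9 * (MH - ML)
M90 = 6.0 + 0.9 * (57.0 - 6.0)
M90 = 6.0 + 0.9 * 51.0
M90 = 51.9 dN.m

51.9 dN.m


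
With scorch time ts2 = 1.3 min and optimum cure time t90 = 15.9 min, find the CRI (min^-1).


CRI = 100 / (t90 - ts2)
= 100 / (15.9 - 1.3)
= 100 / 14.6
= 6.85 min^-1

6.85 min^-1


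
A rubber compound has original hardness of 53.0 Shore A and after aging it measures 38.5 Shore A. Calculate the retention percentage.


Retention = aged / original * 100
= 38.5 / 53.0 * 100
= 72.6%

72.6%


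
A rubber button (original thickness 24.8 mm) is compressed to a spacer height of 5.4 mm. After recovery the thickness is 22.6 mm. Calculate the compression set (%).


CS = (t0 - recovered) / (t0 - ts) * 100
= (24.8 - 22.6) / (24.8 - 5.4) * 100
= 2.2 / 19.4 * 100
= 11.3%

11.3%


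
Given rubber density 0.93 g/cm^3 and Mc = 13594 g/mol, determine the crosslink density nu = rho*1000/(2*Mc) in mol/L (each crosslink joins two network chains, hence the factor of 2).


nu = rho * 1000 / (2 * Mc)
nu = 0.93 * 1000 / (2 * 13594)
nu = 930.0 / 27188
nu = 0.0342 mol/L

0.0342 mol/L


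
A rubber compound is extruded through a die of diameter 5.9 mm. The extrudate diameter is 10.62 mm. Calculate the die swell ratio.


Die swell ratio = D_extrudate / D_die
= 10.62 / 5.9
= 1.8

Die swell = 1.8


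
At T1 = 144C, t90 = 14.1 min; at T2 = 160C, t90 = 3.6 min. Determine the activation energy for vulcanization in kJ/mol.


T1 = 417.15 K, T2 = 433.15 K
1/T1 - 1/T2 = 8.8550e-05
ln(t1/t2) = ln(14.1/3.6) = 1.3652
Ea = 8.314 * 1.3652 / 8.8550e-05 = 128182.8464 J/mol
Ea = 128.18 kJ/mol

128.18 kJ/mol


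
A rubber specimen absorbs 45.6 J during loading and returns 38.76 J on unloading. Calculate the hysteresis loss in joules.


Hysteresis loss = loading - unloading
= 45.6 - 38.76
= 6.84 J

6.84 J


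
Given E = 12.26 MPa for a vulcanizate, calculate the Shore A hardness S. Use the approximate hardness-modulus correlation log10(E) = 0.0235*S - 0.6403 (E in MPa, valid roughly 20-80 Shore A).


log10(E) = 0.0235*S - 0.6403  =>  S = (log10(E) + 0.6403) / 0.0235
log10(12.26) = 1.088490
S = (1.088490 + 0.6403) / 0.0235 = 1.728790 / 0.0235
S = 73.6

Shore A = 73.6


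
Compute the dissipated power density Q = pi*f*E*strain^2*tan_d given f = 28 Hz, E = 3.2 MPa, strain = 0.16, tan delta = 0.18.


Q = pi * f * E * strain^2 * tan_d
= pi * 28 * 3.2 * 0.16^2 * 0.18
= pi * 28 * 3.2 * 0.0256 * 0.18
= 1.2971

Q = 1.2971


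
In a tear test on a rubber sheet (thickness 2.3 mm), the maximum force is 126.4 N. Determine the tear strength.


Tear strength = force / thickness
= 126.4 / 2.3
= 54.96 N/mm

54.96 N/mm


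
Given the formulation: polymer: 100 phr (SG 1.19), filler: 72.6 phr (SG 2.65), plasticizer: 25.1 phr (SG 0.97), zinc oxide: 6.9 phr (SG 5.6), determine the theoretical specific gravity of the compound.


Sum of weights = 204.6
Volume contributions:
  polymer: 100/1.19 = 84.0336
  filler: 72.6/2.65 = 27.3962
  plasticizer: 25.1/0.97 = 25.8763
  zinc oxide: 6.9/5.6 = 1.2321
Sum of volumes = 138.5383
SG = 204.6 / 138.5383 = 1.477

SG = 1.477


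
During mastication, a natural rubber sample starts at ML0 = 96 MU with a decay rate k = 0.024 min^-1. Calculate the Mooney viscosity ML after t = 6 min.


ML = ML0 * exp(-k * t)
ML = 96 * exp(-0.024 * 6)
ML = 96 * 0.8659
ML = 83.13 MU

83.13 MU


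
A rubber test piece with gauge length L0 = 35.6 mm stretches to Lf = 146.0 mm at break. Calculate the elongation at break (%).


Elongation = (Lf - L0) / L0 * 100
= (146.0 - 35.6) / 35.6 * 100
= 110.4 / 35.6 * 100
= 310.1%

310.1%


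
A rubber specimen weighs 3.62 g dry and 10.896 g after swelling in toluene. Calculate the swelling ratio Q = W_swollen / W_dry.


Q = W_swollen / W_dry
Q = 10.896 / 3.62
Q = 3.01

Q = 3.01


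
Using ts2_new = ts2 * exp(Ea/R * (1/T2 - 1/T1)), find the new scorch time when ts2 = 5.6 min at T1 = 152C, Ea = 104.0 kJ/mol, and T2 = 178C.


Convert temperatures: T1 = 152 + 273.15 = 425.15 K, T2 = 178 + 273.15 = 451.15 K
ts2_new = 5.6 * exp(104000 / 8.314 * (1/451.15 - 1/425.15))
1/T2 - 1/T1 = -1.3555e-04
ts2_new = 1.03 min

1.03 min


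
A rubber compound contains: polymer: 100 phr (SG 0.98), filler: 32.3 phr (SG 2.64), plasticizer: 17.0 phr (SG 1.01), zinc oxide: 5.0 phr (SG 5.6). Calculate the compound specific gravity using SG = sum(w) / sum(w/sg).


Sum of weights = 154.3
Volume contributions:
  polymer: 100/0.98 = 102.0408
  filler: 32.3/2.64 = 12.2348
  plasticizer: 17.0/1.01 = 16.8317
  zinc oxide: 5.0/5.6 = 0.8929
Sum of volumes = 132.0002
SG = 154.3 / 132.0002 = 1.169

SG = 1.169


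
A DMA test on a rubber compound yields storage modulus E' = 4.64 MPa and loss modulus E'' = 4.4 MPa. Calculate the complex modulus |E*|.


|E*| = sqrt(E'^2 + E''^2)
= sqrt(4.64^2 + 4.4^2)
= sqrt(21.5296 + 19.3600)
= 6.394 MPa

6.394 MPa


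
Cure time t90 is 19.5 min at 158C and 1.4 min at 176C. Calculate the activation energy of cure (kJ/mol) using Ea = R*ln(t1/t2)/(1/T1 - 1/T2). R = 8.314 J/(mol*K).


T1 = 431.15 K, T2 = 449.15 K
1/T1 - 1/T2 = 9.2951e-05
ln(t1/t2) = ln(19.5/1.4) = 2.6339
Ea = 8.314 * 2.6339 / 9.2951e-05 = 235593.6359 J/mol
Ea = 235.59 kJ/mol

235.59 kJ/mol


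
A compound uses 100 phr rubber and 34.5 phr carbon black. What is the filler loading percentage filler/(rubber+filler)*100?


Filler % = filler / (rubber + filler) * 100
= 34.5 / (100 + 34.5) * 100
= 34.5 / 134.5 * 100
= 25.65%

25.65%


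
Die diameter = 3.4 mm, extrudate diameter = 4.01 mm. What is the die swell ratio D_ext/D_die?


Die swell ratio = D_extrudate / D_die
= 4.01 / 3.4
= 1.179

Die swell = 1.179


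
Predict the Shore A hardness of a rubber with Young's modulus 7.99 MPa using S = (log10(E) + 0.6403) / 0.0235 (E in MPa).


log10(E) = 0.0235*S - 0.6403  =>  S = (log10(E) + 0.6403) / 0.0235
log10(7.99) = 0.902547
S = (0.902547 + 0.6403) / 0.0235 = 1.542847 / 0.0235
S = 65.7

Shore A = 65.7


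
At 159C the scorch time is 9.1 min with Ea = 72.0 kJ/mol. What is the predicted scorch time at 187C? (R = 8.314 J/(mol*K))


Convert temperatures: T1 = 159 + 273.15 = 432.15 K, T2 = 187 + 273.15 = 460.15 K
ts2_new = 9.1 * exp(72000 / 8.314 * (1/460.15 - 1/432.15))
1/T2 - 1/T1 = -1.4081e-04
ts2_new = 2.69 min

2.69 min


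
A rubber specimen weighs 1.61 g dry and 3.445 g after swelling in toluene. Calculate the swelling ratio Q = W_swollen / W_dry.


Q = W_swollen / W_dry
Q = 3.445 / 1.61
Q = 2.14

Q = 2.14


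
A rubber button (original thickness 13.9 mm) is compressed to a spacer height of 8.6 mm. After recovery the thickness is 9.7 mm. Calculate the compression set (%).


CS = (t0 - recovered) / (t0 - ts) * 100
= (13.9 - 9.7) / (13.9 - 8.6) * 100
= 4.2 / 5.3 * 100
= 79.2%

79.2%


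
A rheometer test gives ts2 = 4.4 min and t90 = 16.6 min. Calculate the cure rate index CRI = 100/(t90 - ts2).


CRI = 100 / (t90 - ts2)
= 100 / (16.6 - 4.4)
= 100 / 12.2
= 8.2 min^-1

8.2 min^-1


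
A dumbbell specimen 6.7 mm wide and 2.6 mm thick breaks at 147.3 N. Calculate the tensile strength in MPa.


Area = width * thickness = 6.7 * 2.6 = 17.42 mm^2
TS = force / area = 147.3 / 17.42 = 8.46 MPa

8.46 MPa


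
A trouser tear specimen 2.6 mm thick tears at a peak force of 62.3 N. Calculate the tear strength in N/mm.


Tear strength = force / thickness
= 62.3 / 2.6
= 23.96 N/mm

23.96 N/mm


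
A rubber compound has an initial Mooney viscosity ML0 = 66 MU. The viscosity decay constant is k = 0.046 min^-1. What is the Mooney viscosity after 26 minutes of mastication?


ML = ML0 * exp(-k * t)
ML = 66 * exp(-0.046 * 26)
ML = 66 * 0.3024
ML = 19.96 MU

19.96 MU


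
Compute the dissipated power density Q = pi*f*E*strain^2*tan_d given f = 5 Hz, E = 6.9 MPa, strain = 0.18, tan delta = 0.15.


Q = pi * f * E * strain^2 * tan_d
= pi * 5 * 6.9 * 0.18^2 * 0.15
= pi * 5 * 6.9 * 0.0324 * 0.15
= 0.5268

Q = 0.5268


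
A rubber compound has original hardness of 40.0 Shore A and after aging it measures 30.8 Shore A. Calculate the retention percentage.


Retention = aged / original * 100
= 30.8 / 40.0 * 100
= 77.0%

77.0%


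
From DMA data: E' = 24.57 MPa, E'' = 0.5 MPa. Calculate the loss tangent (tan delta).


tan delta = E'' / E'
= 0.5 / 24.57
= 0.0204

tan delta = 0.0204


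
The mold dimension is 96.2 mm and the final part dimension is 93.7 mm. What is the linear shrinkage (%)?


Shrinkage = (mold - part) / mold * 100
= (96.2 - 93.7) / 96.2 * 100
= 2.5 / 96.2 * 100
= 2.6%

2.6%


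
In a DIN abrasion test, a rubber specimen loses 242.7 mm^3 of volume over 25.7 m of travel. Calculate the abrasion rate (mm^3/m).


Rate = volume_loss / distance
= 242.7 / 25.7
= 9.444 mm^3/m

9.444 mm^3/m


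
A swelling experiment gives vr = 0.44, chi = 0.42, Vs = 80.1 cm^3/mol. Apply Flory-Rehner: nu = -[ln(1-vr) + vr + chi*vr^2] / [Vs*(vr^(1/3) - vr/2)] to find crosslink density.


ln(1 - vr) = ln(1 - 0.44) = -0.5798
Numerator = -((-0.5798) + 0.44 + 0.42 * 0.44^2) = 0.0585
Denominator = 80.1 * (0.44^(1/3) - 0.44/2) = 43.3013
nu = 0.0585 / 43.3013 = 0.0014 mol/cm^3

0.0014 mol/cm^3


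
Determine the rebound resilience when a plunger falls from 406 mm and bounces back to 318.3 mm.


Resilience = h_rebound / h_drop * 100
= 318.3 / 406 * 100
= 78.4%

78.4%


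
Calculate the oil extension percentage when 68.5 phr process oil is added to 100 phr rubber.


Oil % = oil / (100 + oil) * 100
= 68.5 / (100 + 68.5) * 100
= 68.5 / 168.5 * 100
= 40.65%

40.65%


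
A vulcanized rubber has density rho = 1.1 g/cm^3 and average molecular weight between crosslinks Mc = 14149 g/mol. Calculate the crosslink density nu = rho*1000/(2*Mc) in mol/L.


nu = rho * 1000 / (2 * Mc)
nu = 1.1 * 1000 / (2 * 14149)
nu = 1100.0 / 28298
nu = 0.0389 mol/L

0.0389 mol/L


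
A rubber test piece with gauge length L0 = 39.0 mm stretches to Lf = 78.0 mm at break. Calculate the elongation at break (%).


Elongation = (Lf - L0) / L0 * 100
= (78.0 - 39.0) / 39.0 * 100
= 39.0 / 39.0 * 100
= 100.0%

100.0%


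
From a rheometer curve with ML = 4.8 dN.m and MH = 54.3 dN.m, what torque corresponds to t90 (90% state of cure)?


M90 = ML + 0.9 * (MH - ML)
M90 = 4.8 + 0.9 * (54.3 - 4.8)
M90 = 4.8 + 0.9 * 49.5
M90 = 49.35 dN.m

49.35 dN.m


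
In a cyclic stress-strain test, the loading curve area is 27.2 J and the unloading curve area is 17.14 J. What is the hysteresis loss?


Hysteresis loss = loading - unloading
= 27.2 - 17.14
= 10.06 J

10.06 J


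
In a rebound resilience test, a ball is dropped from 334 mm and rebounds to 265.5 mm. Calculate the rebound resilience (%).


Resilience = h_rebound / h_drop * 100
= 265.5 / 334 * 100
= 79.5%

79.5%


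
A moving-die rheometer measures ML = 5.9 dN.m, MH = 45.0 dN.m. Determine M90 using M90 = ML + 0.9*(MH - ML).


M90 = ML + 0.9 * (MH - ML)
M90 = 5.9 + 0.9 * (45.0 - 5.9)
M90 = 5.9 + 0.9 * 39.1
M90 = 41.09 dN.m

41.09 dN.m


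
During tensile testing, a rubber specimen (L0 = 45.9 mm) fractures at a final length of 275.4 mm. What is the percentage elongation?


Elongation = (Lf - L0) / L0 * 100
= (275.4 - 45.9) / 45.9 * 100
= 229.5 / 45.9 * 100
= 500.0%

500.0%


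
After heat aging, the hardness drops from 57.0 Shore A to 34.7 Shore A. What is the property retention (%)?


Retention = aged / original * 100
= 34.7 / 57.0 * 100
= 60.9%

60.9%


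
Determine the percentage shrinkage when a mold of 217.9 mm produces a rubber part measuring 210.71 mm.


Shrinkage = (mold - part) / mold * 100
= (217.9 - 210.71) / 217.9 * 100
= 7.19 / 217.9 * 100
= 3.3%

3.3%


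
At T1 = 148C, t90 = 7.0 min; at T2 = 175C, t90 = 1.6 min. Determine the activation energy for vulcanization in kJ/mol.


T1 = 421.15 K, T2 = 448.15 K
1/T1 - 1/T2 = 1.4306e-04
ln(t1/t2) = ln(7.0/1.6) = 1.4759
Ea = 8.314 * 1.4759 / 1.4306e-04 = 85775.9058 J/mol
Ea = 85.78 kJ/mol

85.78 kJ/mol


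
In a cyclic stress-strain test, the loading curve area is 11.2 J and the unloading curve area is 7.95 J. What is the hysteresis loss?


Hysteresis loss = loading - unloading
= 11.2 - 7.95
= 3.25 J

3.25 J


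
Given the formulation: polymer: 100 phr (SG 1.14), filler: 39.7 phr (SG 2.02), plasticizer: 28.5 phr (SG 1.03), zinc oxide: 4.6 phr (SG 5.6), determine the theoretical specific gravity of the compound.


Sum of weights = 172.8
Volume contributions:
  polymer: 100/1.14 = 87.7193
  filler: 39.7/2.02 = 19.6535
  plasticizer: 28.5/1.03 = 27.6699
  zinc oxide: 4.6/5.6 = 0.8214
Sum of volumes = 135.8641
SG = 172.8 / 135.8641 = 1.272

SG = 1.272


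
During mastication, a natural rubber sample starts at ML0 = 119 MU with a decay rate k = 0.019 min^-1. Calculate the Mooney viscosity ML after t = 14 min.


ML = ML0 * exp(-k * t)
ML = 119 * exp(-0.019 * 14)
ML = 119 * 0.7664
ML = 91.21 MU

91.21 MU


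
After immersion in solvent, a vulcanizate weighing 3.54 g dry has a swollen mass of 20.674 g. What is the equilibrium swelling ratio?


Q = W_swollen / W_dry
Q = 20.674 / 3.54
Q = 5.84

Q = 5.84


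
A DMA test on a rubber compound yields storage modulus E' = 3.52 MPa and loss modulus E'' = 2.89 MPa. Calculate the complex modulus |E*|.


|E*| = sqrt(E'^2 + E''^2)
= sqrt(3.52^2 + 2.89^2)
= sqrt(12.3904 + 8.3521)
= 4.554 MPa

4.554 MPa


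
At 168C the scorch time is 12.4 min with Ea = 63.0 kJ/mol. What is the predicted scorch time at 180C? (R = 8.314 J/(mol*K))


Convert temperatures: T1 = 168 + 273.15 = 441.15 K, T2 = 180 + 273.15 = 453.15 K
ts2_new = 12.4 * exp(63000 / 8.314 * (1/453.15 - 1/441.15))
1/T2 - 1/T1 = -6.0028e-05
ts2_new = 7.87 min

7.87 min


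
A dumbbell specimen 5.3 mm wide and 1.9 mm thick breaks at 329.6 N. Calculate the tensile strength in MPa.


Area = width * thickness = 5.3 * 1.9 = 10.07 mm^2
TS = force / area = 329.6 / 10.07 = 32.73 MPa

32.73 MPa


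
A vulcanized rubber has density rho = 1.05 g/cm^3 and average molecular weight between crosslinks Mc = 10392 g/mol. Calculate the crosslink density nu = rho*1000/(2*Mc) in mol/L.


nu = rho * 1000 / (2 * Mc)
nu = 1.05 * 1000 / (2 * 10392)
nu = 1050.0 / 20784
nu = 0.0505 mol/L

0.0505 mol/L


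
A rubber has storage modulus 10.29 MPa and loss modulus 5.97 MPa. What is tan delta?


tan delta = E'' / E'
= 5.97 / 10.29
= 0.5802

tan delta = 0.5802


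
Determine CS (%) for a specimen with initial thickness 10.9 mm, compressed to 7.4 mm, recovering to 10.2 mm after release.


CS = (t0 - recovered) / (t0 - ts) * 100
= (10.9 - 10.2) / (10.9 - 7.4) * 100
= 0.7 / 3.5 * 100
= 20.0%

20.0%


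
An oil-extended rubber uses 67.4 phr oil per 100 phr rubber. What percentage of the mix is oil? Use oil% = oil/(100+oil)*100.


Oil % = oil / (100 + oil) * 100
= 67.4 / (100 + 67.4) * 100
= 67.4 / 167.4 * 100
= 40.26%

40.26%


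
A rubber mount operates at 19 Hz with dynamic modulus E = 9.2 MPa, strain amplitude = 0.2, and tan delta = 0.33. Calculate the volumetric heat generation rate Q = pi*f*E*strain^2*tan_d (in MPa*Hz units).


Q = pi * f * E * strain^2 * tan_d
= pi * 19 * 9.2 * 0.2^2 * 0.33
= pi * 19 * 9.2 * 0.0400 * 0.33
= 7.2488

Q = 7.2488


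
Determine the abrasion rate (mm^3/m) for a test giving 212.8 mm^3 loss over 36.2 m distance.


Rate = volume_loss / distance
= 212.8 / 36.2
= 5.878 mm^3/m

5.878 mm^3/m


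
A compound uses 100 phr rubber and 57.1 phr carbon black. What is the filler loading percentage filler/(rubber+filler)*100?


Filler % = filler / (rubber + filler) * 100
= 57.1 / (100 + 57.1) * 100
= 57.1 / 157.1 * 100
= 36.35%

36.35%


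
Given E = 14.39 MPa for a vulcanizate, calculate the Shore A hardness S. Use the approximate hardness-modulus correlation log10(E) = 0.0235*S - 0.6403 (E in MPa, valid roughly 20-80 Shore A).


log10(E) = 0.0235*S - 0.6403  =>  S = (log10(E) + 0.6403) / 0.0235
log10(14.39) = 1.158061
S = (1.158061 + 0.6403) / 0.0235 = 1.798361 / 0.0235
S = 76.5

Shore A = 76.5


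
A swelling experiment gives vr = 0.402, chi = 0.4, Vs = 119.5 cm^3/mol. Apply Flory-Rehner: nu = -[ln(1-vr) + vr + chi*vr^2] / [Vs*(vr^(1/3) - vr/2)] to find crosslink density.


ln(1 - vr) = ln(1 - 0.402) = -0.5142
Numerator = -((-0.5142) + 0.402 + 0.4 * 0.402^2) = 0.0475
Denominator = 119.5 * (0.402^(1/3) - 0.402/2) = 64.1754
nu = 0.0475 / 64.1754 = 7.4052e-04 mol/cm^3

7.4052e-04 mol/cm^3


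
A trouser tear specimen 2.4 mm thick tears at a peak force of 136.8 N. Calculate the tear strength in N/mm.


Tear strength = force / thickness
= 136.8 / 2.4
= 57.0 N/mm

57.0 N/mm


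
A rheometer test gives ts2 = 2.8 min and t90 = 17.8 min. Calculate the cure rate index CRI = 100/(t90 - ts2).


CRI = 100 / (t90 - ts2)
= 100 / (17.8 - 2.8)
= 100 / 15.0
= 6.67 min^-1

6.67 min^-1


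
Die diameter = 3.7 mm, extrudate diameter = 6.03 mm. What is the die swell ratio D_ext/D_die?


Die swell ratio = D_extrudate / D_die
= 6.03 / 3.7
= 1.63

Die swell = 1.63


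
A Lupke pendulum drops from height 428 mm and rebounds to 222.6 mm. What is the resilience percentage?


Resilience = h_rebound / h_drop * 100
= 222.6 / 428 * 100
= 52.0%

52.0%


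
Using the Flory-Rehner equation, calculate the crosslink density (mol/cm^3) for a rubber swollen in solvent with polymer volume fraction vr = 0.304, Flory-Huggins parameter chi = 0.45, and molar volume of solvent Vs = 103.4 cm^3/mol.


ln(1 - vr) = ln(1 - 0.304) = -0.3624
Numerator = -((-0.3624) + 0.304 + 0.45 * 0.304^2) = 0.0168
Denominator = 103.4 * (0.304^(1/3) - 0.304/2) = 53.8089
nu = 0.0168 / 53.8089 = 3.1256e-04 mol/cm^3

3.1256e-04 mol/cm^3


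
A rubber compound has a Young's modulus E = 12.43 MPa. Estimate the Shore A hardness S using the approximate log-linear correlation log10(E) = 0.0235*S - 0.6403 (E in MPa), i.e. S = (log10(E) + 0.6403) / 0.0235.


log10(E) = 0.0235*S - 0.6403  =>  S = (log10(E) + 0.6403) / 0.0235
log10(12.43) = 1.094471
S = (1.094471 + 0.6403) / 0.0235 = 1.734771 / 0.0235
S = 73.8

Shore A = 73.8


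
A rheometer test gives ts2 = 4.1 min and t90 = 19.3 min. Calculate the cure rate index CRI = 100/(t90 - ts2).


CRI = 100 / (t90 - ts2)
= 100 / (19.3 - 4.1)
= 100 / 15.2
= 6.58 min^-1

6.58 min^-1


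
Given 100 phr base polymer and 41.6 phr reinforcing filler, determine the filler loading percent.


Filler % = filler / (rubber + filler) * 100
= 41.6 / (100 + 41.6) * 100
= 41.6 / 141.6 * 100
= 29.38%

29.38%


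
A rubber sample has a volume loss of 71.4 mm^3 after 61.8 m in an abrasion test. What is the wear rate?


Rate = volume_loss / distance
= 71.4 / 61.8
= 1.155 mm^3/m

1.155 mm^3/m


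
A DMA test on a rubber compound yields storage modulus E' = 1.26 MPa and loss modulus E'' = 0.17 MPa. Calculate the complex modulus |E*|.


|E*| = sqrt(E'^2 + E''^2)
= sqrt(1.26^2 + 0.17^2)
= sqrt(1.5876 + 0.0289)
= 1.271 MPa

1.271 MPa


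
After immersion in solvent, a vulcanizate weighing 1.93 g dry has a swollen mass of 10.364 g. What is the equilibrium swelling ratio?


Q = W_swollen / W_dry
Q = 10.364 / 1.93
Q = 5.37

Q = 5.37


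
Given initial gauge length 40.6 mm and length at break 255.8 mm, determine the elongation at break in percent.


Elongation = (Lf - L0) / L0 * 100
= (255.8 - 40.6) / 40.6 * 100
= 215.2 / 40.6 * 100
= 530.0%

530.0%


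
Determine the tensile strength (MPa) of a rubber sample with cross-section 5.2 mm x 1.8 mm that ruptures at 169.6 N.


Area = width * thickness = 5.2 * 1.8 = 9.36 mm^2
TS = force / area = 169.6 / 9.36 = 18.12 MPa

18.12 MPa


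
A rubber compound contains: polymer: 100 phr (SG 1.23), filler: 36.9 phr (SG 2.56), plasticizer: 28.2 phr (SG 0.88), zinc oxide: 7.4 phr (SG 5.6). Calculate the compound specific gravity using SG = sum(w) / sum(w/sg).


Sum of weights = 172.5
Volume contributions:
  polymer: 100/1.23 = 81.3008
  filler: 36.9/2.56 = 14.4141
  plasticizer: 28.2/0.88 = 32.0455
  zinc oxide: 7.4/5.6 = 1.3214
Sum of volumes = 129.0818
SG = 172.5 / 129.0818 = 1.336

SG = 1.336


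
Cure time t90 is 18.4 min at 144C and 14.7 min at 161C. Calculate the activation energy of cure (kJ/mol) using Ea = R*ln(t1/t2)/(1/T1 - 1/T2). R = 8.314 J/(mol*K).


T1 = 417.15 K, T2 = 434.15 K
1/T1 - 1/T2 = 9.3868e-05
ln(t1/t2) = ln(18.4/14.7) = 0.2245
Ea = 8.314 * 0.2245 / 9.3868e-05 = 19884.5438 J/mol
Ea = 19.88 kJ/mol

19.88 kJ/mol


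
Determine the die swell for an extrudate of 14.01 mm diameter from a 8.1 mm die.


Die swell ratio = D_extrudate / D_die
= 14.01 / 8.1
= 1.73

Die swell = 1.73


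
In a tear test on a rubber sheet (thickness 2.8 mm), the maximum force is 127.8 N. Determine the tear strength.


Tear strength = force / thickness
= 127.8 / 2.8
= 45.64 N/mm

45.64 N/mm


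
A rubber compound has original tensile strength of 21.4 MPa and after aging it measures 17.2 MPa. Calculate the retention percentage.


Retention = aged / original * 100
= 17.2 / 21.4 * 100
= 80.4%

80.4%


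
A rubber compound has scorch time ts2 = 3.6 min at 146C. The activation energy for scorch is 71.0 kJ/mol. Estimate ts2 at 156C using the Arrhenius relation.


Convert temperatures: T1 = 146 + 273.15 = 419.15 K, T2 = 156 + 273.15 = 429.15 K
ts2_new = 3.6 * exp(71000 / 8.314 * (1/429.15 - 1/419.15))
1/T2 - 1/T1 = -5.5593e-05
ts2_new = 2.24 min

2.24 min


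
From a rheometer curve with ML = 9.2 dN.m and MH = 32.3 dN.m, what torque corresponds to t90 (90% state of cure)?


M90 = ML + 0.9 * (MH - ML)
M90 = 9.2 + 0.9 * (32.3 - 9.2)
M90 = 9.2 + 0.9 * 23.1
M90 = 29.99 dN.m

29.99 dN.m


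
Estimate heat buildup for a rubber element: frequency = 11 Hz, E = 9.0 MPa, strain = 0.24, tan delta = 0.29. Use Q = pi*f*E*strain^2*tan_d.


Q = pi * f * E * strain^2 * tan_d
= pi * 11 * 9.0 * 0.24^2 * 0.29
= pi * 11 * 9.0 * 0.0576 * 0.29
= 5.1952

Q = 5.1952


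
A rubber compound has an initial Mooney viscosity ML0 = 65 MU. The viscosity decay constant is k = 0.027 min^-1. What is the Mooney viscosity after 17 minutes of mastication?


ML = ML0 * exp(-k * t)
ML = 65 * exp(-0.027 * 17)
ML = 65 * 0.6319
ML = 41.07 MU

41.07 MU


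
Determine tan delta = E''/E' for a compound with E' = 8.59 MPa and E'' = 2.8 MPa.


tan delta = E'' / E'
= 2.8 / 8.59
= 0.326

tan delta = 0.326


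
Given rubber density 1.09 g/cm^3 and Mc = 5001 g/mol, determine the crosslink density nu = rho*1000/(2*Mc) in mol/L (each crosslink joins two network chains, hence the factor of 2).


nu = rho * 1000 / (2 * Mc)
nu = 1.09 * 1000 / (2 * 5001)
nu = 1090.0 / 10002
nu = 0.1090 mol/L

0.1090 mol/L


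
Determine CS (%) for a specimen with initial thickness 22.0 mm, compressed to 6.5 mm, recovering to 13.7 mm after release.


CS = (t0 - recovered) / (t0 - ts) * 100
= (22.0 - 13.7) / (22.0 - 6.5) * 100
= 8.3 / 15.5 * 100
= 53.5%

53.5%


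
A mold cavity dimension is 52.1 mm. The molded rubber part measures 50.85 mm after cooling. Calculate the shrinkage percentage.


Shrinkage = (mold - part) / mold * 100
= (52.1 - 50.85) / 52.1 * 100
= 1.25 / 52.1 * 100
= 2.4%

2.4%


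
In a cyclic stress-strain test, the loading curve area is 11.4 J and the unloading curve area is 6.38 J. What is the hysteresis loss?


Hysteresis loss = loading - unloading
= 11.4 - 6.38
= 5.02 J

5.02 J


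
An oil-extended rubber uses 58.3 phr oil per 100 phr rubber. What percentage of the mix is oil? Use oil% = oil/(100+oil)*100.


Oil % = oil / (100 + oil) * 100
= 58.3 / (100 + 58.3) * 100
= 58.3 / 158.3 * 100
= 36.83%

36.83%


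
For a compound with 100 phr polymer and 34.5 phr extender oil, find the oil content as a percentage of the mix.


Oil % = oil / (100 + oil) * 100
= 34.5 / (100 + 34.5) * 100
= 34.5 / 134.5 * 100
= 25.65%

25.65%


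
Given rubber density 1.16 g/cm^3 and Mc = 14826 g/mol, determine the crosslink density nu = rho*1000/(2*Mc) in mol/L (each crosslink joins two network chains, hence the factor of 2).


nu = rho * 1000 / (2 * Mc)
nu = 1.16 * 1000 / (2 * 14826)
nu = 1160.0 / 29652
nu = 0.0391 mol/L

0.0391 mol/L


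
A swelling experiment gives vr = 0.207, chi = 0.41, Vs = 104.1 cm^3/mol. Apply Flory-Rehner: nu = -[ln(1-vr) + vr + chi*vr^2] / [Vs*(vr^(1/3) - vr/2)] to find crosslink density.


ln(1 - vr) = ln(1 - 0.207) = -0.2319
Numerator = -((-0.2319) + 0.207 + 0.41 * 0.207^2) = 0.0074
Denominator = 104.1 * (0.207^(1/3) - 0.207/2) = 50.8058
nu = 0.0074 / 50.8058 = 1.4494e-04 mol/cm^3

1.4494e-04 mol/cm^3


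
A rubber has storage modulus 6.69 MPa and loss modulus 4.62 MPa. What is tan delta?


tan delta = E'' / E'
= 4.62 / 6.69
= 0.6906

tan delta = 0.6906


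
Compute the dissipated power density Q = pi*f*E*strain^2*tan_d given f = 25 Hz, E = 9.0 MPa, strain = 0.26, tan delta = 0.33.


Q = pi * f * E * strain^2 * tan_d
= pi * 25 * 9.0 * 0.26^2 * 0.33
= pi * 25 * 9.0 * 0.0676 * 0.33
= 15.7686

Q = 15.7686


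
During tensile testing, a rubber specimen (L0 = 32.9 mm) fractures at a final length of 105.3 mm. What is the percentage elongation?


Elongation = (Lf - L0) / L0 * 100
= (105.3 - 32.9) / 32.9 * 100
= 72.4 / 32.9 * 100
= 220.1%

220.1%


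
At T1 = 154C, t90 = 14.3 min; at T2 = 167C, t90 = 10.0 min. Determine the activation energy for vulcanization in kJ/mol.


T1 = 427.15 K, T2 = 440.15 K
1/T1 - 1/T2 = 6.9145e-05
ln(t1/t2) = ln(14.3/10.0) = 0.3577
Ea = 8.314 * 0.3577 / 6.9145e-05 = 43006.6580 J/mol
Ea = 43.01 kJ/mol

43.01 kJ/mol


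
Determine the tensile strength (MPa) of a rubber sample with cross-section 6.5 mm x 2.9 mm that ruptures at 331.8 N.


Area = width * thickness = 6.5 * 2.9 = 18.85 mm^2
TS = force / area = 331.8 / 18.85 = 17.6 MPa

17.6 MPa


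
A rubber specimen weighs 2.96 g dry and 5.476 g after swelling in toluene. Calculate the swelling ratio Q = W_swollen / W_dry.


Q = W_swollen / W_dry
Q = 5.476 / 2.96
Q = 1.85

Q = 1.85


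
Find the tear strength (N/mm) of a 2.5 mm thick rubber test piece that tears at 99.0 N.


Tear strength = force / thickness
= 99.0 / 2.5
= 39.6 N/mm

39.6 N/mm


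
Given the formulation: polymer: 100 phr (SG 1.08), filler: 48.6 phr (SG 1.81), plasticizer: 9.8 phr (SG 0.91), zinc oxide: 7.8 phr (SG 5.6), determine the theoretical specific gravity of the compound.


Sum of weights = 166.2
Volume contributions:
  polymer: 100/1.08 = 92.5926
  filler: 48.6/1.81 = 26.8508
  plasticizer: 9.8/0.91 = 10.7692
  zinc oxide: 7.8/5.6 = 1.3929
Sum of volumes = 131.6055
SG = 166.2 / 131.6055 = 1.263

SG = 1.263


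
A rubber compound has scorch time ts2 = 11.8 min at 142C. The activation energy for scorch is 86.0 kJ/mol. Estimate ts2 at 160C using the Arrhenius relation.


Convert temperatures: T1 = 142 + 273.15 = 415.15 K, T2 = 160 + 273.15 = 433.15 K
ts2_new = 11.8 * exp(86000 / 8.314 * (1/433.15 - 1/415.15))
1/T2 - 1/T1 = -1.0010e-04
ts2_new = 4.19 min

4.19 min


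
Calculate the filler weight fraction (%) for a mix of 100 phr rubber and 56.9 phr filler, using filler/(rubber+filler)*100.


Filler % = filler / (rubber + filler) * 100
= 56.9 / (100 + 56.9) * 100
= 56.9 / 156.9 * 100
= 36.27%

36.27%


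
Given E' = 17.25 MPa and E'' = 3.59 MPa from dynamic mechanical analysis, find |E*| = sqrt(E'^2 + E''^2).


|E*| = sqrt(E'^2 + E''^2)
= sqrt(17.25^2 + 3.59^2)
= sqrt(297.5625 + 12.8881)
= 17.62 MPa

17.62 MPa


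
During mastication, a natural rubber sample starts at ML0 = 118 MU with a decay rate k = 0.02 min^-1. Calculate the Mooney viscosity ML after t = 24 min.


ML = ML0 * exp(-k * t)
ML = 118 * exp(-0.02 * 24)
ML = 118 * 0.6188
ML = 73.02 MU

73.02 MU


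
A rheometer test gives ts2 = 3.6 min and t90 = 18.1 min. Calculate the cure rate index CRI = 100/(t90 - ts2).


CRI = 100 / (t90 - ts2)
= 100 / (18.1 - 3.6)
= 100 / 14.5
= 6.9 min^-1

6.9 min^-1


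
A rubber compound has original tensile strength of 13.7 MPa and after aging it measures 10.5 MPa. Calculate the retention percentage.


Retention = aged / original * 100
= 10.5 / 13.7 * 100
= 76.6%

76.6%


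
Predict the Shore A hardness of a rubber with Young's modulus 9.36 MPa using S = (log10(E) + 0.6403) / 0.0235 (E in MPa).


log10(E) = 0.0235*S - 0.6403  =>  S = (log10(E) + 0.6403) / 0.0235
log10(9.36) = 0.971276
S = (0.971276 + 0.6403) / 0.0235 = 1.611576 / 0.0235
S = 68.6

Shore A = 68.6


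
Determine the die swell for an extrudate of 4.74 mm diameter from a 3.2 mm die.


Die swell ratio = D_extrudate / D_die
= 4.74 / 3.2
= 1.481

Die swell = 1.481


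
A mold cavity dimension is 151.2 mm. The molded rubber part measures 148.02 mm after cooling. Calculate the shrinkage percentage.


Shrinkage = (mold - part) / mold * 100
= (151.2 - 148.02) / 151.2 * 100
= 3.18 / 151.2 * 100
= 2.1%

2.1%


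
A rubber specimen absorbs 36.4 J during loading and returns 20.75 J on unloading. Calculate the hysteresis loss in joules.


Hysteresis loss = loading - unloading
= 36.4 - 20.75
= 15.65 J

15.65 J


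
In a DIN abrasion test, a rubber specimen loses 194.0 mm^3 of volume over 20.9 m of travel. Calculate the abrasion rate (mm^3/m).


Rate = volume_loss / distance
= 194.0 / 20.9
= 9.282 mm^3/m

9.282 mm^3/m


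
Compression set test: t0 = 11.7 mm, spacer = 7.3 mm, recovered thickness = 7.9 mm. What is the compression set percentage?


CS = (t0 - recovered) / (t0 - ts) * 100
= (11.7 - 7.9) / (11.7 - 7.3) * 100
= 3.8 / 4.4 * 100
= 86.4%

86.4%


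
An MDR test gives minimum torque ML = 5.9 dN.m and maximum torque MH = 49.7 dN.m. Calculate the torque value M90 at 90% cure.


M90 = ML + 0.9 * (MH - ML)
M90 = 5.9 + 0.9 * (49.7 - 5.9)
M90 = 5.9 + 0.9 * 43.8
M90 = 45.32 dN.m

45.32 dN.m


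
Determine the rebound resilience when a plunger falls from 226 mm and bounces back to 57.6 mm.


Resilience = h_rebound / h_drop * 100
= 57.6 / 226 * 100
= 25.5%

25.5%


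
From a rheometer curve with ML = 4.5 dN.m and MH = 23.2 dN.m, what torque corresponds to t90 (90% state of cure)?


M90 = ML + 0.9 * (MH - ML)
M90 = 4.5 + 0.9 * (23.2 - 4.5)
M90 = 4.5 + 0.9 * 18.7
M90 = 21.33 dN.m

21.33 dN.m


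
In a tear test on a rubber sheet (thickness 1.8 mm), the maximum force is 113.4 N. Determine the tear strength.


Tear strength = force / thickness
= 113.4 / 1.8
= 63.0 N/mm

63.0 N/mm
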